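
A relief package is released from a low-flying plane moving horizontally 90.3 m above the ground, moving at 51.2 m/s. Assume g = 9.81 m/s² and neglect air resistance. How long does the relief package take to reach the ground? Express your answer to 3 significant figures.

The horizontal speed doesn't affect the fall. With v_y0 = 0, h = ½ g t².
t = √(2 × 90.3 / 9.81) = √18.41 = 4.29 s.

4.29 s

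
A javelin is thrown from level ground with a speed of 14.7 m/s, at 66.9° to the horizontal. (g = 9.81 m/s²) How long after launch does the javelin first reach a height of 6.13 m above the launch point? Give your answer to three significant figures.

0.572 s

v_y0 = 14.7 sin 66.9° = 13.52 m/s.
Set y = v_y0 t − ½ g t² = 6.13: 4.905 t² − 13.52 t + 6.13 = 0.
t = [13.52 ± √(182.8 − 120.3)] / 9.81 = (13.52 ± 7.906) / 9.81, giving t = 0.572 s or t = 2.18 s.
The javelin is on the way up at the first time, so t = 0.572 s.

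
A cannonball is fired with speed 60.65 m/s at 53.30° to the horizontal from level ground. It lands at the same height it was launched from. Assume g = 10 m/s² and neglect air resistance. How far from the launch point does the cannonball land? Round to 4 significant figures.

352.5 m

Components: v_x = 60.65 cos 53.30° = 36.246 m/s, v_y = 60.65 sin 53.30° = 48.628 m/s.
Time of flight (same landing height): t = 2 v_y / g = 2 × 48.628 / 10 = 9.7256 s.
Range: R = v_x · t = 36.246 × 9.7256 = 352.5 m.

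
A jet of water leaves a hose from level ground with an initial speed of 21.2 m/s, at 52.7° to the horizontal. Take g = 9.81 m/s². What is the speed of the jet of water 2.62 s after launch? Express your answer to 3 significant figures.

15.6 m/s

v_x = 21.2 cos 52.7° = 12.85 m/s (constant).
v_y(t) = 21.2 sin 52.7° − g t = 16.86 − 9.81 × 2.62 = -8.842 m/s.
Speed = √(v_x² + v_y²) = √(165.1 + 78.18) = 15.6 m/s.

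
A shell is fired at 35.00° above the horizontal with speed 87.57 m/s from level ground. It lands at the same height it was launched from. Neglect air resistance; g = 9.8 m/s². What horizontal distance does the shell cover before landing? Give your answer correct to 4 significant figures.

735.3 m

Components: v_x = 87.57 cos 35.00° = 71.733 m/s, v_y = 87.57 sin 35.00° = 50.228 m/s.
Time of flight (same landing height): t = 2 v_y / g = 2 × 50.228 / 9.8 = 10.251 s.
Range: R = v_x · t = 71.733 × 10.251 = 735.3 m.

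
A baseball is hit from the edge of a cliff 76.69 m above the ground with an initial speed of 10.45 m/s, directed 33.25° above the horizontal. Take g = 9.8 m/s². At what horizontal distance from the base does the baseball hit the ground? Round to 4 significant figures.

40.06 m

Components: v_x = 10.45 cos 33.25° = 8.7392 m/s, v_y = 10.45 sin 33.25° = 5.7297 m/s.
Vertical: 0 = 76.69 + 5.7297 t − ½(9.8) t² ⇒ 4.900 t² − 5.7297 t − 76.69 = 0.
t = [5.7297 + √(32.829 + 1503.1)] / 9.800 = 4.5837 s.
Horizontal: R = v_x · t = 8.7392 × 4.5837 = 40.06 m.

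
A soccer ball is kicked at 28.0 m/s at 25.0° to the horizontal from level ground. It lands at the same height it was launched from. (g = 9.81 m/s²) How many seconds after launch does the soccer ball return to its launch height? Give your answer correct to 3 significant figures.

2.41 s

Vertical component: v_y = 28.0 sin 25.0° = 11.83 m/s.
For a projectile landing at launch height, time of flight is t = 2 v_y / g = 2 × 11.83 / 9.81 = 2.41 s.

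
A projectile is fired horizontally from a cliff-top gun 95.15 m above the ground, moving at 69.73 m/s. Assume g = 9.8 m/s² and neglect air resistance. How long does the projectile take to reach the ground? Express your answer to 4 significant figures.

The horizontal speed doesn't affect the fall. With v_y0 = 0, h = ½ g t².
t = √(2 × 95.15 / 9.8) = √19.418 = 4.407 s.

4.407 s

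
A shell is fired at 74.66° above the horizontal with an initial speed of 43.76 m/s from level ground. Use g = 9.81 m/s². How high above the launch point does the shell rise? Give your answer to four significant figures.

Vertical component of launch velocity: v_y = 43.76 sin 74.66° = 42.201 m/s.
At the highest point the vertical velocity is zero, so v_y² = 2 g h_max.
h_max = (42.201)² / (2 × 9.81) = 1780.9 / 19.62 = 90.77 m.

90.77 m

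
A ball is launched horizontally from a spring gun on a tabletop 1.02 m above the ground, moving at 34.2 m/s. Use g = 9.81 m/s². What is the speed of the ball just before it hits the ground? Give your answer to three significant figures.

34.5 m/s

Fall time: t = √(2 × 1.02 / 9.81) = 0.4560 s.
At impact: v_x = 34.2 m/s (unchanged), v_y = g t = 9.81 × 0.4560 = 4.473 m/s.
Speed = √(v_x² + v_y²) = √(1170 + 20.01) = 34.5 m/s.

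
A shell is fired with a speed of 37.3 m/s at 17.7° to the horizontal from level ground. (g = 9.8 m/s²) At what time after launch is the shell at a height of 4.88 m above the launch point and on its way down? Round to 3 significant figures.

1.74 s

v_y0 = 37.3 sin 17.7° = 11.34 m/s.
Set y = v_y0 t − ½ g t² = 4.88: 4.900 t² − 11.34 t + 4.88 = 0.
t = [11.34 ± √(128.6 − 95.65)] / 9.8 = (11.34 ± 5.740) / 9.8, giving t = 0.571 s or t = 1.74 s.
On the way down corresponds to the larger root: t = 1.74 s.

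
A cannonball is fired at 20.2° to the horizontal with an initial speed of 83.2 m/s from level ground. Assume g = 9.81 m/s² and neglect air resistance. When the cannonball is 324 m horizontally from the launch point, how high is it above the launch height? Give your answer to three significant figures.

34.8 m

v_x = 83.2 cos 20.2° = 78.08 m/s, v_y0 = 83.2 sin 20.2° = 28.73 m/s.
Time to reach x = 324 m: t = x / v_x = 324 / 78.08 = 4.150 s.
y = v_y0 t − ½ g t² = 28.73×4.150 − 4.905×4.150² = 34.8 m.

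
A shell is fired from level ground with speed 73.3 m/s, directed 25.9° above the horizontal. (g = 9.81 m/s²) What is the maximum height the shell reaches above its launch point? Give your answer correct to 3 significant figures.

52.2 m

Vertical component of launch velocity: v_y = 73.3 sin 25.9° = 32.02 m/s.
At the highest point the vertical velocity is zero, so v_y² = 2 g h_max.
h_max = (32.02)² / (2 × 9.81) = 1025 / 19.62 = 52.2 m.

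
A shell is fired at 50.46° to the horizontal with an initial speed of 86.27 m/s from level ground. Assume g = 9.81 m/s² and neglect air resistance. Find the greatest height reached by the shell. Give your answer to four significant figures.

Vertical component of launch velocity: v_y = 86.27 sin 50.46° = 66.530 m/s.
At the highest point the vertical velocity is zero, so v_y² = 2 g h_max.
h_max = (66.530)² / (2 × 9.81) = 4426.2 / 19.62 = 225.6 m.

225.6 m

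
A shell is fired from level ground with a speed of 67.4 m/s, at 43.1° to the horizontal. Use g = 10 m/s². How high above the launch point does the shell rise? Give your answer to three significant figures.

Vertical component of launch velocity: v_y = 67.4 sin 43.1° = 46.05 m/s.
At the highest point the vertical velocity is zero, so v_y² = 2 g h_max.
h_max = (46.05)² / (2 × 10) = 2121 / 20.00 = 106 m.

106 m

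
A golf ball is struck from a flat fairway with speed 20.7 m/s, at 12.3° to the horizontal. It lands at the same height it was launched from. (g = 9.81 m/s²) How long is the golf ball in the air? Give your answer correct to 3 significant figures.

0.899 s

Vertical component: v_y = 20.7 sin 12.3° = 4.410 m/s.
For a projectile landing at launch height, time of flight is t = 2 v_y / g = 2 × 4.410 / 9.81 = 0.899 s.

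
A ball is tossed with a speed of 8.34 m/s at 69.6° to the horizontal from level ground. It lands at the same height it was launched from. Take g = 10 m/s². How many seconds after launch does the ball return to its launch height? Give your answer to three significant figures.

1.56 s

Vertical component: v_y = 8.34 sin 69.6° = 7.817 m/s.
For a projectile landing at launch height, time of flight is t = 2 v_y / g = 2 × 7.817 / 10 = 1.56 s.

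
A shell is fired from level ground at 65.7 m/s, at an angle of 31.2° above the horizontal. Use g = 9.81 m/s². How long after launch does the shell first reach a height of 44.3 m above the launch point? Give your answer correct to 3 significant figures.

v_y0 = 65.7 sin 31.2° = 34.03 m/s.
Set y = v_y0 t − ½ g t² = 44.3: 4.905 t² − 34.03 t + 44.3 = 0.
t = [34.03 ± √(1158 − 869.2)] / 9.81 = (34.03 ± 16.99) / 9.81, giving t = 1.74 s or t = 5.20 s.
The shell is on the way up at the first time, so t = 1.74 s.

1.74 s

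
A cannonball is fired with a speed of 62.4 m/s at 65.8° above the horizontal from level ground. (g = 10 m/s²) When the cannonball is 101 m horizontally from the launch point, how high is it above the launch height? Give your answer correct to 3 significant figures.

147 m

v_x = 62.4 cos 65.8° = 25.58 m/s, v_y0 = 62.4 sin 65.8° = 56.92 m/s.
Time to reach x = 101 m: t = x / v_x = 101 / 25.58 = 3.948 s.
y = v_y0 t − ½ g t² = 56.92×3.948 − 5.000×3.948² = 147 m.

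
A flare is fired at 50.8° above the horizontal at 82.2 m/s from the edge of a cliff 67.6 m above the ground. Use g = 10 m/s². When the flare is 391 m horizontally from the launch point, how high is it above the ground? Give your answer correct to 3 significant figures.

v_x = 82.2 cos 50.8° = 51.95 m/s, v_y0 = 82.2 sin 50.8° = 63.70 m/s.
Time to reach x = 391 m: t = x / v_x = 391 / 51.95 = 7.526 s.
y = 67.6 + v_y0 t − ½ g t² = 67.6 + 63.70×7.526 − 5.000×7.526² = 264 m.

264 m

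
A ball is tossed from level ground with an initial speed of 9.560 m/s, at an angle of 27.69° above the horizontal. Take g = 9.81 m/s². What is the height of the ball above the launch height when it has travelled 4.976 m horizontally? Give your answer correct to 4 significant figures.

v_x = 9.560 cos 27.69° = 8.4651 m/s, v_y0 = 9.560 sin 27.69° = 4.4424 m/s.
Time to reach x = 4.976 m: t = x / v_x = 4.976 / 8.4651 = 0.58783 s.
y = v_y0 t − ½ g t² = 4.4424×0.58783 − 4.905×0.58783² = 0.9165 m.

0.9165 m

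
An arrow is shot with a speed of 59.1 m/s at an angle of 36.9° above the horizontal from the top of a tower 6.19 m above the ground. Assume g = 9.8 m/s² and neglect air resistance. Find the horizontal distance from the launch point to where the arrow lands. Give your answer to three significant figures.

Components: v_x = 59.1 cos 36.9° = 47.26 m/s, v_y = 59.1 sin 36.9° = 35.48 m/s.
Vertical: 0 = 6.19 + 35.48 t − ½(9.8) t² ⇒ 4.900 t² − 35.48 t − 6.19 = 0.
t = [35.48 + √(1259 + 121.3)] / 9.800 = 7.411 s.
Horizontal: R = v_x · t = 47.26 × 7.411 = 350 m.

350 m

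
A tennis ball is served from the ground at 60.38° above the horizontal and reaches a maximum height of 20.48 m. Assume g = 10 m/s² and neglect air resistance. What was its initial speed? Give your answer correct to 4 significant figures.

At maximum height v_y = 0, so (v₀ sin θ)² = 2 g H.
v₀ sin 60.38° = √(2 × 10 × 20.48) = 20.239 m/s.
v₀ = 20.239 / sin 60.38° = 20.239 / 0.8693 = 23.28 m/s.

23.28 m/s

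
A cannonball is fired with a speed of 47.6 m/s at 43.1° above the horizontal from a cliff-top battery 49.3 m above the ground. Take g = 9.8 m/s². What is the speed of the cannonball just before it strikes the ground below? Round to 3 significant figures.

v_x = 47.6 cos 43.1° = 34.76 m/s is unchanged throughout.
For the vertical component, v_y² = v_y0² + 2 g h = (32.52)² + 2×9.8×49.3 = 2024, so |v_y| = 44.99 m/s.
Impact speed = √(v_x² + v_y²) = √(1208 + 2024) = 56.9 m/s.

56.9 m/s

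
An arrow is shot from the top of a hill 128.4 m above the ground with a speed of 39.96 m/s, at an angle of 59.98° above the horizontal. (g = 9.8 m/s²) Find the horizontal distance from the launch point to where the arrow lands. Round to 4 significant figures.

194.9 m

Components: v_x = 39.96 cos 59.98° = 19.992 m/s, v_y = 39.96 sin 59.98° = 34.599 m/s.
Vertical: 0 = 128.4 + 34.599 t − ½(9.8) t² ⇒ 4.900 t² − 34.599 t − 128.4 = 0.
t = [34.599 + √(1197.1 + 2516.6)] / 9.800 = 9.7489 s.
Horizontal: R = v_x · t = 19.992 × 9.7489 = 194.9 m.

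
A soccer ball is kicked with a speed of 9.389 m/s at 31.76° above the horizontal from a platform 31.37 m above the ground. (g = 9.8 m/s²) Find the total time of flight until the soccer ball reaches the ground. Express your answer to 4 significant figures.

Vertical component: v_y = 9.389 sin 31.76° = 4.9420 m/s.
Taking up as positive with launch at y = 31.37 m, landing at y = 0: 0 = 31.37 + 4.9420 t − ½(9.8) t².
Solving 4.900 t² − 4.9420 t − 31.37 = 0 gives t = [4.9420 + √(4.9420² + 4·4.900·31.37)] / 9.800 = 3.084 s.

3.084 s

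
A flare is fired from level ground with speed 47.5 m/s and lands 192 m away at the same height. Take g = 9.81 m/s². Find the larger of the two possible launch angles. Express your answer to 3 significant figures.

Level-ground range: R = v₀² sin(2θ)/g ⇒ sin 2θ = R g / v₀² = 192×9.81/47.5² = 0.8348.
2θ = arcsin(0.8348) = 56.60° or 180° − 56.60° = 123.40°.
So θ = 28.3° or θ = 61.7°.

61.7°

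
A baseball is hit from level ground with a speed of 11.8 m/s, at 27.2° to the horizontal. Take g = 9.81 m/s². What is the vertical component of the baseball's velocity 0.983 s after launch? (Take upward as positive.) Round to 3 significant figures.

-4.25 m/s

Initial vertical component: v_y0 = 11.8 sin 27.2° = 5.394 m/s.
v_y(t) = v_y0 − g t = 5.394 − 9.81 × 0.983 = -4.25 m/s.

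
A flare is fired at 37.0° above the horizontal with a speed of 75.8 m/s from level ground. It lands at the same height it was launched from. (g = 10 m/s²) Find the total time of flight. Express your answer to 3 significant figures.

Vertical component: v_y = 75.8 sin 37.0° = 45.62 m/s.
For a projectile landing at launch height, time of flight is t = 2 v_y / g = 2 × 45.62 / 10 = 9.12 s.

9.12 s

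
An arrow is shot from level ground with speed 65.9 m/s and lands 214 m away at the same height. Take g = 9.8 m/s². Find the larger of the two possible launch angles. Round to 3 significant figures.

75.6°

Level-ground range: R = v₀² sin(2θ)/g ⇒ sin 2θ = R g / v₀² = 214×9.8/65.9² = 0.4829.
2θ = arcsin(0.4829) = 28.87° or 180° − 28.87° = 151.13°.
So θ = 14.4° or θ = 75.6°.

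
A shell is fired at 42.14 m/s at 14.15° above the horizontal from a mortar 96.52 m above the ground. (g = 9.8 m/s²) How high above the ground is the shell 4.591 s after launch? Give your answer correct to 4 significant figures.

v_y0 = 42.14 sin 14.15° = 10.302 m/s.
y(t) = 96.52 + v_y0 t − ½ g t² = 96.52 + 10.302×4.591 − ½×9.8×4.591² = 40.54 m.

40.54 m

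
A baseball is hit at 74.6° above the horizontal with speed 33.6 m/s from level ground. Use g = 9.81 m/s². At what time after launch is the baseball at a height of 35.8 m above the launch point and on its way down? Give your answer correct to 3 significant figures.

v_y0 = 33.6 sin 74.6° = 32.39 m/s.
Set y = v_y0 t − ½ g t² = 35.8: 4.905 t² − 32.39 t + 35.8 = 0.
t = [32.39 ± √(1049 − 702.4)] / 9.81 = (32.39 ± 18.62) / 9.81, giving t = 1.40 s or t = 5.20 s.
On the way down corresponds to the larger root: t = 5.20 s.

5.20 s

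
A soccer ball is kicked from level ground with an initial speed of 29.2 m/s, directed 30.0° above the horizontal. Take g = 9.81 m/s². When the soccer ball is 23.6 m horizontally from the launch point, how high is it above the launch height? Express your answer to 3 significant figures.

v_x = 29.2 cos 30.0° = 25.29 m/s, v_y0 = 29.2 sin 30.0° = 14.60 m/s.
Time to reach x = 23.6 m: t = x / v_x = 23.6 / 25.29 = 0.9332 s.
y = v_y0 t − ½ g t² = 14.60×0.9332 − 4.905×0.9332² = 9.35 m.

9.35 m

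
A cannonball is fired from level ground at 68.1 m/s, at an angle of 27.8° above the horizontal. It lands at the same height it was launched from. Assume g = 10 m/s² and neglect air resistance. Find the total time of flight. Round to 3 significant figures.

6.35 s

Vertical component: v_y = 68.1 sin 27.8° = 31.76 m/s.
For a projectile landing at launch height, time of flight is t = 2 v_y / g = 2 × 31.76 / 10 = 6.35 s.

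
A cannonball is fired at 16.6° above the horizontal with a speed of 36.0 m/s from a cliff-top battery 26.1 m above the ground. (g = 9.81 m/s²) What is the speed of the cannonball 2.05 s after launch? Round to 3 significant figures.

35.9 m/s

v_x = 36.0 cos 16.6° = 34.50 m/s (constant).
v_y(t) = 36.0 sin 16.6° − g t = 10.28 − 9.81 × 2.05 = -9.830 m/s.
Speed = √(v_x² + v_y²) = √(1190 + 96.63) = 35.9 m/s.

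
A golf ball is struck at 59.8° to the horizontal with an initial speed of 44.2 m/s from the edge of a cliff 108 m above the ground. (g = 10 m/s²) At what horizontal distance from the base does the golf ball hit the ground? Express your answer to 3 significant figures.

Components: v_x = 44.2 cos 59.8° = 22.23 m/s, v_y = 44.2 sin 59.8° = 38.20 m/s.
Vertical: 0 = 108 + 38.20 t − ½(10) t² ⇒ 5.000 t² − 38.20 t − 108 = 0.
t = [38.20 + √(1459 + 2160)] / 10.00 = 9.836 s.
Horizontal: R = v_x · t = 22.23 × 9.836 = 219 m.

219 m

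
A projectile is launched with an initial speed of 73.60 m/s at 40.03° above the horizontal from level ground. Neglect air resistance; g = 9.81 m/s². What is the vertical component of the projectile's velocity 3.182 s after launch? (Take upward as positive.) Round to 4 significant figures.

Initial vertical component: v_y0 = 73.60 sin 40.03° = 47.339 m/s.
v_y(t) = v_y0 − g t = 47.339 − 9.81 × 3.182 = 16.12 m/s.

16.12 m/s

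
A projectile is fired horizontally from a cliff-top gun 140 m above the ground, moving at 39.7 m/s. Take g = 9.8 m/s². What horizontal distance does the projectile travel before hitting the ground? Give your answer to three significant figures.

212 m

Initial vertical velocity is zero, so the fall time comes from h = ½ g t²: t = √(2 × 140 / 9.8) = 5.345 s.
Horizontal motion is uniform at 39.7 m/s, so x = 39.7 × 5.345 = 212 m.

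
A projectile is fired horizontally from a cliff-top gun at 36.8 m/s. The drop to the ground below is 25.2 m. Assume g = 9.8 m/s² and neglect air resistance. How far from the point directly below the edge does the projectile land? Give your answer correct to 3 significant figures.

83.5 m

Initial vertical velocity is zero, so the fall time comes from h = ½ g t²: t = √(2 × 25.2 / 9.8) = 2.268 s.
Horizontal motion is uniform at 36.8 m/s, so x = 36.8 × 2.268 = 83.5 m.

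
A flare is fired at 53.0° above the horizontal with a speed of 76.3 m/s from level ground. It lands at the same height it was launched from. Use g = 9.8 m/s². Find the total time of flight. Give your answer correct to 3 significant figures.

12.4 s

Vertical component: v_y = 76.3 sin 53.0° = 60.94 m/s.
For a projectile landing at launch height, time of flight is t = 2 v_y / g = 2 × 60.94 / 9.8 = 12.4 s.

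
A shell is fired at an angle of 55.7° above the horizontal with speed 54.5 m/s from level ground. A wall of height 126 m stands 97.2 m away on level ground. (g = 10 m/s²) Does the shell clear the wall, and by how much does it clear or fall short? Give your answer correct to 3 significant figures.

No — it falls 33.6 m short of clearing the wall.

v_x = 54.5 cos 55.7° = 30.71 m/s; v_y0 = 54.5 sin 55.7° = 45.02 m/s.
Time to reach the wall: t = 97.2 / 30.71 = 3.165 s.
Height at that point: y = 45.02×3.165 − 5.000×3.165² = 92.40 m.
That is 126 − 92.40 = 33.6 m below the top of the wall, so the shell does not clear it.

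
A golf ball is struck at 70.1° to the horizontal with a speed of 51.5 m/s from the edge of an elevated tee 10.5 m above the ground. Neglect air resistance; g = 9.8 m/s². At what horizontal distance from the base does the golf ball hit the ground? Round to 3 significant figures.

177 m

Components: v_x = 51.5 cos 70.1° = 17.53 m/s, v_y = 51.5 sin 70.1° = 48.42 m/s.
Vertical: 0 = 10.5 + 48.42 t − ½(9.8) t² ⇒ 4.900 t² − 48.42 t − 10.5 = 0.
t = [48.42 + √(2344 + 205.8)] / 9.800 = 10.09 s.
Horizontal: R = v_x · t = 17.53 × 10.09 = 177 m.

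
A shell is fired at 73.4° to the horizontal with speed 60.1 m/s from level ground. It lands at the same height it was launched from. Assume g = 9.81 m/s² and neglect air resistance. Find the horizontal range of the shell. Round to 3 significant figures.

202 m

For level ground, R = v₀² sin(2θ) / g.
sin(2 × 73.4°) = sin 146.8° = 0.5476.
R = (60.1)² × 0.5476 / 9.81 = 202 m.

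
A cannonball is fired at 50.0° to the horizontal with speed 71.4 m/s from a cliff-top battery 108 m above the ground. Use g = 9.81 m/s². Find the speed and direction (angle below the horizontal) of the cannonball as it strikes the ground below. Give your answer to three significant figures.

85.0 m/s at 57.3° below the horizontal

v_x = 71.4 cos 50.0° = 45.90 m/s (constant).
|v_y| at impact = √((54.70)² + 2×9.81×108) = 71.49 m/s.
Speed = √(45.90² + 71.49²) = 85.0 m/s; angle = arctan(71.49/45.90) = 57.3° below horizontal.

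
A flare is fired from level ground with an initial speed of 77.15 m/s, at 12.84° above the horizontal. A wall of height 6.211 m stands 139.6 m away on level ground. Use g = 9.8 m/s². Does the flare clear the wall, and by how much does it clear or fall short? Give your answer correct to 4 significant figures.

v_x = 77.15 cos 12.84° = 75.221 m/s; v_y0 = 77.15 sin 12.84° = 17.145 m/s.
Time to reach the wall: t = 139.6 / 75.221 = 1.8559 s.
Height at that point: y = 17.145×1.8559 − 4.900×1.8559² = 14.942 m.
That is 14.942 − 6.211 = 8.731 m above the top of the wall, so the flare clears it.

Yes — it clears the wall by 8.731 m.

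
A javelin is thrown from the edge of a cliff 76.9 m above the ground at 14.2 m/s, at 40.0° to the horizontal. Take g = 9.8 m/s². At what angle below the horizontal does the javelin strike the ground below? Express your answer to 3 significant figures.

74.7°

v_x = 14.2 cos 40.0° = 10.88 m/s.
At impact |v_y| = √(v_y0² + 2 g h) = √(9.128² + 2×9.8×76.9) = 39.88 m/s.
Angle below horizontal = arctan(|v_y| / v_x) = arctan(39.88 / 10.88) = 74.7°.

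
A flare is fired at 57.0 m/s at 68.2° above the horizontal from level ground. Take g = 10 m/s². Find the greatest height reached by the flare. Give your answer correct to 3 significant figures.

Vertical component of launch velocity: v_y = 57.0 sin 68.2° = 52.92 m/s.
At the highest point the vertical velocity is zero, so v_y² = 2 g h_max.
h_max = (52.92)² / (2 × 10) = 2801 / 20.00 = 140 m.

140 m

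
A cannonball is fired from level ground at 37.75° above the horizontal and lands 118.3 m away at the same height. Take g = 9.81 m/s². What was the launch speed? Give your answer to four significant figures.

On level ground, R = v₀² sin(2θ) / g, so v₀ = √(R g / sin 2θ).
sin(2 × 37.75°) = 0.9681.
v₀ = √(118.3 × 9.81 / 0.9681) = √1198.8 = 34.62 m/s.

34.62 m/s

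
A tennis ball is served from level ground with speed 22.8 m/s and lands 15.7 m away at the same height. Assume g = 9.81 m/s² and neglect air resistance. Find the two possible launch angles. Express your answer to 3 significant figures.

8.62° and 81.4°

Level-ground range: R = v₀² sin(2θ)/g ⇒ sin 2θ = R g / v₀² = 15.7×9.81/22.8² = 0.2963.
2θ = arcsin(0.2963) = 17.24° or 180° − 17.24° = 162.76°.
So θ = 8.62° or θ = 81.4°.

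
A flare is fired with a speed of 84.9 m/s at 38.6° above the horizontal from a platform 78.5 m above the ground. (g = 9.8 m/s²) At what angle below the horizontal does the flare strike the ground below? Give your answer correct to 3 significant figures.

v_x = 84.9 cos 38.6° = 66.35 m/s.
At impact |v_y| = √(v_y0² + 2 g h) = √(52.97² + 2×9.8×78.5) = 65.91 m/s.
Angle below horizontal = arctan(|v_y| / v_x) = arctan(65.91 / 66.35) = 44.8°.

44.8°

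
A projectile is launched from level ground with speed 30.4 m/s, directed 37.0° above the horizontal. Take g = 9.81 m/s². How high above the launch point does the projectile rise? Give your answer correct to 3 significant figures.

Vertical component of launch velocity: v_y = 30.4 sin 37.0° = 18.30 m/s.
At the highest point the vertical velocity is zero, so v_y² = 2 g h_max.
h_max = (18.30)² / (2 × 9.81) = 334.9 / 19.62 = 17.1 m.

17.1 m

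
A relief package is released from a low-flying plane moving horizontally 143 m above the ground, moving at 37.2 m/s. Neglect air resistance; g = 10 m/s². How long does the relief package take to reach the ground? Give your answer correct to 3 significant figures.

5.35 s

The horizontal speed doesn't affect the fall. With v_y0 = 0, h = ½ g t².
t = √(2 × 143 / 10) = √28.60 = 5.35 s.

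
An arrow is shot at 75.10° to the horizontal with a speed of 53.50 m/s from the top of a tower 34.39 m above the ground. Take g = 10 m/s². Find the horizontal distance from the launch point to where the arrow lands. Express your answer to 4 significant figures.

150.9 m

Components: v_x = 53.50 cos 75.10° = 13.757 m/s, v_y = 53.50 sin 75.10° = 51.701 m/s.
Vertical: 0 = 34.39 + 51.701 t − ½(10) t² ⇒ 5.000 t² − 51.701 t − 34.39 = 0.
t = [51.701 + √(2673.0 + 687.80)] / 10.00 = 10.967 s.
Horizontal: R = v_x · t = 13.757 × 10.967 = 150.9 m.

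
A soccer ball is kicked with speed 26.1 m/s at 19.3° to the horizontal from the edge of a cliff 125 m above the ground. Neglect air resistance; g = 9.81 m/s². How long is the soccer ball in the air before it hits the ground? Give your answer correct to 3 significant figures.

6.00 s

Vertical component: v_y = 26.1 sin 19.3° = 8.626 m/s.
Taking up as positive with launch at y = 125 m, landing at y = 0: 0 = 125 + 8.626 t − ½(9.81) t².
Solving 4.905 t² − 8.626 t − 125 = 0 gives t = [8.626 + √(8.626² + 4·4.905·125)] / 9.810 = 6.00 s.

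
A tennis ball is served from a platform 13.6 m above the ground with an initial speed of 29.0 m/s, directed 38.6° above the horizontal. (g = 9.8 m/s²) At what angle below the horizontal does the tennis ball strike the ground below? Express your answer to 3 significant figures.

v_x = 29.0 cos 38.6° = 22.66 m/s.
At impact |v_y| = √(v_y0² + 2 g h) = √(18.09² + 2×9.8×13.6) = 24.37 m/s.
Angle below horizontal = arctan(|v_y| / v_x) = arctan(24.37 / 22.66) = 47.1°.

47.1°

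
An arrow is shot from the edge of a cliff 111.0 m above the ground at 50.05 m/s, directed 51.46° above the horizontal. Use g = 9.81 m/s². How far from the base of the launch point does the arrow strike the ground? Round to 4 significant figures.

318.1 m

Components: v_x = 50.05 cos 51.46° = 31.184 m/s, v_y = 50.05 sin 51.46° = 39.148 m/s.
Vertical: 0 = 111.0 + 39.148 t − ½(9.81) t² ⇒ 4.905 t² − 39.148 t − 111.0 = 0.
t = [39.148 + √(1532.6 + 2177.8)] / 9.810 = 10.200 s.
Horizontal: R = v_x · t = 31.184 × 10.200 = 318.1 m.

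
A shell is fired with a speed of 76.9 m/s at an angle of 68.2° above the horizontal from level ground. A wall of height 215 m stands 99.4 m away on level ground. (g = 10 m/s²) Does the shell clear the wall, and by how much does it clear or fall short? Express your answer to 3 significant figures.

No — it falls 27.1 m short of clearing the wall.

v_x = 76.9 cos 68.2° = 28.56 m/s; v_y0 = 76.9 sin 68.2° = 71.40 m/s.
Time to reach the wall: t = 99.4 / 28.56 = 3.480 s.
Height at that point: y = 71.40×3.480 − 5.000×3.480² = 187.9 m.
That is 215 − 187.9 = 27.1 m below the top of the wall, so the shell does not clear it.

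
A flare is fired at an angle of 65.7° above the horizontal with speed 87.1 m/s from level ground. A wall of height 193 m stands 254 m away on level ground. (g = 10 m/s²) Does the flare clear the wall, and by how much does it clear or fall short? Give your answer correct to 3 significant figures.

Yes — it clears the wall by 118 m.

v_x = 87.1 cos 65.7° = 35.84 m/s; v_y0 = 87.1 sin 65.7° = 79.38 m/s.
Time to reach the wall: t = 254 / 35.84 = 7.087 s.
Height at that point: y = 79.38×7.087 − 5.000×7.087² = 311.4 m.
That is 311.4 − 193 = 118 m above the top of the wall, so the flare clears it.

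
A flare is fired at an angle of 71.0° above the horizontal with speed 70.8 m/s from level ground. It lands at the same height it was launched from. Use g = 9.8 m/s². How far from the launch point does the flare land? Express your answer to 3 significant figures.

315 m

Components: v_x = 70.8 cos 71.0° = 23.05 m/s, v_y = 70.8 sin 71.0° = 66.94 m/s.
Time of flight (same landing height): t = 2 v_y / g = 2 × 66.94 / 9.8 = 13.66 s.
Range: R = v_x · t = 23.05 × 13.66 = 315 m.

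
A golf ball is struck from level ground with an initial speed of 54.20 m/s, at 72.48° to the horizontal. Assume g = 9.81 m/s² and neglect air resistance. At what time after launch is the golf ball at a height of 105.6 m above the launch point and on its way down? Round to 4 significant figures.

7.765 s

v_y0 = 54.20 sin 72.48° = 51.686 m/s.
Set y = v_y0 t − ½ g t² = 105.6: 4.905 t² − 51.686 t + 105.6 = 0.
t = [51.686 ± √(2671.4 − 2071.9)] / 9.81 = (51.686 ± 24.485) / 9.81, giving t = 2.773 s or t = 7.765 s.
On the way down corresponds to the larger root: t = 7.765 s.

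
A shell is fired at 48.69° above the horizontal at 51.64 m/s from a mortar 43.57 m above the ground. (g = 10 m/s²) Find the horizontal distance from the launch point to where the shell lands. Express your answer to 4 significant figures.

298.4 m

Components: v_x = 51.64 cos 48.69° = 34.089 m/s, v_y = 51.64 sin 48.69° = 38.789 m/s.
Vertical: 0 = 43.57 + 38.789 t − ½(10) t² ⇒ 5.000 t² − 38.789 t − 43.57 = 0.
t = [38.789 + √(1504.6 + 871.40)] / 10.00 = 8.7533 s.
Horizontal: R = v_x · t = 34.089 × 8.7533 = 298.4 m.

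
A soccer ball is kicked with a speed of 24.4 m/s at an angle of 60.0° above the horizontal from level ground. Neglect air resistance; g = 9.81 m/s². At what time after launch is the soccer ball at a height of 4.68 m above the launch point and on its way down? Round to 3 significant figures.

4.07 s

v_y0 = 24.4 sin 60.0° = 21.13 m/s.
Set y = v_y0 t − ½ g t² = 4.68: 4.905 t² − 21.13 t + 4.68 = 0.
t = [21.13 ± √(446.5 − 91.82)] / 9.81 = (21.13 ± 18.83) / 9.81, giving t = 0.234 s or t = 4.07 s.
On the way down corresponds to the larger root: t = 4.07 s.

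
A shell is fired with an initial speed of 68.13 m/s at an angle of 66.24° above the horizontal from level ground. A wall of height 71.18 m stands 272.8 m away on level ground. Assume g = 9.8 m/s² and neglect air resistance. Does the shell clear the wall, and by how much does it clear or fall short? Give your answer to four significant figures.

Yes — it clears the wall by 64.56 m.

v_x = 68.13 cos 66.24° = 27.450 m/s; v_y0 = 68.13 sin 66.24° = 62.355 m/s.
Time to reach the wall: t = 272.8 / 27.450 = 9.9381 s.
Height at that point: y = 62.355×9.9381 − 4.900×9.9381² = 135.74 m.
That is 135.74 − 71.18 = 64.56 m above the top of the wall, so the shell clears it.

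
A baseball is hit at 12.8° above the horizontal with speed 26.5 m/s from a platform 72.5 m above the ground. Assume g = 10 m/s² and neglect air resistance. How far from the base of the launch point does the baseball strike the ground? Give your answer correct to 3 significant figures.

Components: v_x = 26.5 cos 12.8° = 25.84 m/s, v_y = 26.5 sin 12.8° = 5.871 m/s.
Vertical: 0 = 72.5 + 5.871 t − ½(10) t² ⇒ 5.000 t² − 5.871 t − 72.5 = 0.
t = [5.871 + √(34.47 + 1450)] / 10.00 = 4.440 s.
Horizontal: R = v_x · t = 25.84 × 4.440 = 115 m.

115 m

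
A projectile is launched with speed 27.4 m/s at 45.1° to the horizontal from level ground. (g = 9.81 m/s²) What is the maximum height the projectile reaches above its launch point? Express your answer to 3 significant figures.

Vertical component of launch velocity: v_y = 27.4 sin 45.1° = 19.41 m/s.
At the highest point the vertical velocity is zero, so v_y² = 2 g h_max.
h_max = (19.41)² / (2 × 9.81) = 376.7 / 19.62 = 19.2 m.

19.2 m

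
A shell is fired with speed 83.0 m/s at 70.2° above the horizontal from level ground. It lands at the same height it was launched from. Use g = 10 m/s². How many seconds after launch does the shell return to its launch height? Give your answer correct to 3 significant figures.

Vertical component: v_y = 83.0 sin 70.2° = 78.09 m/s.
For a projectile landing at launch height, time of flight is t = 2 v_y / g = 2 × 78.09 / 10 = 15.6 s.

15.6 s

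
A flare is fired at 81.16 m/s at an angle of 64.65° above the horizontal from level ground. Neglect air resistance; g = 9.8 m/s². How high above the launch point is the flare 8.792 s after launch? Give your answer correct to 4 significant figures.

266.1 m

v_y0 = 81.16 sin 64.65° = 73.345 m/s.
y(t) = v_y0 t − ½ g t² = 73.345×8.792 − 4.900×8.792² = 266.1 m.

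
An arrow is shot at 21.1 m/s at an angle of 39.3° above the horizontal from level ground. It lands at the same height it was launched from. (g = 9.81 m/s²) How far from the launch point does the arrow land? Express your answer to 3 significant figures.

44.5 m

For level ground, R = v₀² sin(2θ) / g.
sin(2 × 39.3°) = sin 78.60° = 0.9803.
R = (21.1)² × 0.9803 / 9.81 = 44.5 m.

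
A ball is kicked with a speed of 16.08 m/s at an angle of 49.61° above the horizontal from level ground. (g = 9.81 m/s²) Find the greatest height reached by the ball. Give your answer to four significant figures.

Vertical component of launch velocity: v_y = 16.08 sin 49.61° = 12.247 m/s.
At the highest point the vertical velocity is zero, so v_y² = 2 g h_max.
h_max = (12.247)² / (2 × 9.81) = 149.99 / 19.62 = 7.645 m.

7.645 m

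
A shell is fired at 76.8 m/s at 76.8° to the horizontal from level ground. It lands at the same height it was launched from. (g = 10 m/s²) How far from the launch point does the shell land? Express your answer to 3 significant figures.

Components: v_x = 76.8 cos 76.8° = 17.54 m/s, v_y = 76.8 sin 76.8° = 74.77 m/s.
Time of flight (same landing height): t = 2 v_y / g = 2 × 74.77 / 10 = 14.95 s.
Range: R = v_x · t = 17.54 × 14.95 = 262 m.

262 m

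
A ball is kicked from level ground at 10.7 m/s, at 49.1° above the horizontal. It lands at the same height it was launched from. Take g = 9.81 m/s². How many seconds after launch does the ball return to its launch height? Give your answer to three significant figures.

1.65 s

Vertical component: v_y = 10.7 sin 49.1° = 8.088 m/s.
For a projectile landing at launch height, time of flight is t = 2 v_y / g = 2 × 8.088 / 9.81 = 1.65 s.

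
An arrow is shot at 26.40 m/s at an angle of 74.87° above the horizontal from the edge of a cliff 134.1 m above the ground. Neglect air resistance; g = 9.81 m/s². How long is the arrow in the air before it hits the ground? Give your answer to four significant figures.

8.436 s

Vertical component: v_y = 26.40 sin 74.87° = 25.485 m/s.
Taking up as positive with launch at y = 134.1 m, landing at y = 0: 0 = 134.1 + 25.485 t − ½(9.81) t².
Solving 4.905 t² − 25.485 t − 134.1 = 0 gives t = [25.485 + √(25.485² + 4·4.905·134.1)] / 9.810 = 8.436 s.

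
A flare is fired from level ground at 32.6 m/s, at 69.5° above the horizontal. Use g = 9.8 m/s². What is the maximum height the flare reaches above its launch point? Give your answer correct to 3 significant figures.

Vertical component of launch velocity: v_y = 32.6 sin 69.5° = 30.54 m/s.
At the highest point the vertical velocity is zero, so v_y² = 2 g h_max.
h_max = (30.54)² / (2 × 9.8) = 932.7 / 19.60 = 47.6 m.

47.6 m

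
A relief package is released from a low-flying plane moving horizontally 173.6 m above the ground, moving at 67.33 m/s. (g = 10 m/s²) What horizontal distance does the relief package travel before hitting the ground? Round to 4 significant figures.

396.7 m

Initial vertical velocity is zero, so the fall time comes from h = ½ g t²: t = √(2 × 173.6 / 10) = 5.8924 s.
Horizontal motion is uniform at 67.33 m/s, so x = 67.33 × 5.8924 = 396.7 m.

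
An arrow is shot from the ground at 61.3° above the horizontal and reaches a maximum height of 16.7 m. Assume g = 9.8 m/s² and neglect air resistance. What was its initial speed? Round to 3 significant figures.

At maximum height v_y = 0, so (v₀ sin θ)² = 2 g H.
v₀ sin 61.3° = √(2 × 9.8 × 16.7) = 18.09 m/s.
v₀ = 18.09 / sin 61.3° = 18.09 / 0.8771 = 20.6 m/s.

20.6 m/s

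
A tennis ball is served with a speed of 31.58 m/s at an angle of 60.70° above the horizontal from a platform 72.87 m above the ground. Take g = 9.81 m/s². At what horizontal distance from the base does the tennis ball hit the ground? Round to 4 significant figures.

117.1 m

Components: v_x = 31.58 cos 60.70° = 15.455 m/s, v_y = 31.58 sin 60.70° = 27.540 m/s.
Vertical: 0 = 72.87 + 27.540 t − ½(9.81) t² ⇒ 4.905 t² − 27.540 t − 72.87 = 0.
t = [27.540 + √(758.45 + 1429.7)] / 9.810 = 7.5757 s.
Horizontal: R = v_x · t = 15.455 × 7.5757 = 117.1 m.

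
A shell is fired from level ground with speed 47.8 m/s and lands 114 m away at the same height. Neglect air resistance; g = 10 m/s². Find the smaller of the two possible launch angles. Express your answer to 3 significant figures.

Level-ground range: R = v₀² sin(2θ)/g ⇒ sin 2θ = R g / v₀² = 114×10/47.8² = 0.4989.
2θ = arcsin(0.4989) = 29.93° or 180° − 29.93° = 150.07°.
So θ = 15.0° or θ = 75.0°.

15.0°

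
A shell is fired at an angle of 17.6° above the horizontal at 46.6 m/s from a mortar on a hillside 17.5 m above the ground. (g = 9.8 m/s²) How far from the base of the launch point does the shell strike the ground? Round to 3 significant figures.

Components: v_x = 46.6 cos 17.6° = 44.42 m/s, v_y = 46.6 sin 17.6° = 14.09 m/s.
Vertical: 0 = 17.5 + 14.09 t − ½(9.8) t² ⇒ 4.900 t² − 14.09 t − 17.5 = 0.
t = [14.09 + √(198.5 + 343.0)] / 9.800 = 3.812 s.
Horizontal: R = v_x · t = 44.42 × 3.812 = 169 m.

169 m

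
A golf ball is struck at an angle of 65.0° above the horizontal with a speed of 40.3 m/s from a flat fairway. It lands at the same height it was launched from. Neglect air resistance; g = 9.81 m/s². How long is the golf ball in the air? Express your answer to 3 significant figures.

Vertical component: v_y = 40.3 sin 65.0° = 36.52 m/s.
For a projectile landing at launch height, time of flight is t = 2 v_y / g = 2 × 36.52 / 9.81 = 7.45 s.

7.45 s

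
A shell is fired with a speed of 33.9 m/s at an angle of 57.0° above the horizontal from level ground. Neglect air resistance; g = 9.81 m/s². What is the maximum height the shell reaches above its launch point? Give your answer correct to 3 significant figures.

Vertical component of launch velocity: v_y = 33.9 sin 57.0° = 28.43 m/s.
At the highest point the vertical velocity is zero, so v_y² = 2 g h_max.
h_max = (28.43)² / (2 × 9.81) = 808.3 / 19.62 = 41.2 m.

41.2 m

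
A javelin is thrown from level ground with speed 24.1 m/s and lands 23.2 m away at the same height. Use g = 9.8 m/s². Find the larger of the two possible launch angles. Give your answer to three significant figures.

Level-ground range: R = v₀² sin(2θ)/g ⇒ sin 2θ = R g / v₀² = 23.2×9.8/24.1² = 0.3915.
2θ = arcsin(0.3915) = 23.05° or 180° − 23.05° = 156.95°.
So θ = 11.5° or θ = 78.5°.

78.5°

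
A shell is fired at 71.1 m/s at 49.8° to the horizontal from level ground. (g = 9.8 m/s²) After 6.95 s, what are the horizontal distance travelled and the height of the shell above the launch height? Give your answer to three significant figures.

v_x = 71.1 cos 49.8° = 45.89 m/s; v_y0 = 71.1 sin 49.8° = 54.31 m/s.
x = v_x t = 45.89 × 6.95 = 319 m.
y = v_y0 t − ½ g t² = 54.31×6.95 − 4.900×6.95² = 141 m.

x = 319 m, y = 141 m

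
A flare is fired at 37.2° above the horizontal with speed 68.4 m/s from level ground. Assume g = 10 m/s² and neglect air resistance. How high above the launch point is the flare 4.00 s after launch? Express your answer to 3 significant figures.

85.4 m

v_y0 = 68.4 sin 37.2° = 41.35 m/s.
y(t) = v_y0 t − ½ g t² = 41.35×4.00 − 5.000×4.00² = 85.4 m.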